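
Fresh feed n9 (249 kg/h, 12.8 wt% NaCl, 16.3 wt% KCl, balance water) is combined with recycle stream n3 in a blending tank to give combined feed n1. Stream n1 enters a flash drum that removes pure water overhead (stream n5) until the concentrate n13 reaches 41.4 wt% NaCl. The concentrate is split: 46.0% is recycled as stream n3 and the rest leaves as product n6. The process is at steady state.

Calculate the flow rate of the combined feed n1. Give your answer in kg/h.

314.6 kg/h

Overall NaCl balance (none leaves overhead): NaCl in fresh feed = NaCl in product, i.e. 249×0.128 = (1−0.460)·n13·0.414.
n13 = 31.872/(0.414×0.540) = 142.57 kg/h.
Recycle n3 = 0.460×142.57 = 65.58 kg/h.
Combined feed n1 = 249 + 65.58 = 314.58 kg/h.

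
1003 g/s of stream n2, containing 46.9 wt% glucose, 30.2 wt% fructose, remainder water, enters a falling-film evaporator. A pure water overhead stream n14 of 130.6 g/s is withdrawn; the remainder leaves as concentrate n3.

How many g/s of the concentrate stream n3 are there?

Concentrate = 1003 − 130.6 = 872.4 g/s.

872.4 g/s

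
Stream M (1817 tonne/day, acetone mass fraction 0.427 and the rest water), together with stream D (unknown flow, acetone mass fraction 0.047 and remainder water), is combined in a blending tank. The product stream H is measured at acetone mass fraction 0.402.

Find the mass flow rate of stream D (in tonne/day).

128 tonne/day

Let D be the unknown flow. Total out = 1817 + D.
acetone balance: 775.86 + 0.047·D = 0.402·(1817 + D)
(0.047 − 0.402)·D = 0.402×1817 − 775.86 = -45.425
D = -45.425 / -0.355 = 127.96 tonne/day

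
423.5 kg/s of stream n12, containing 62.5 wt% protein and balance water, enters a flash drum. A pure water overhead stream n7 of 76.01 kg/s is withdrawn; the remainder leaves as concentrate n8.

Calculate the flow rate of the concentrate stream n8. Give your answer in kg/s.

347.5 kg/s

Concentrate = 423.5 − 76.01 = 347.49 kg/s.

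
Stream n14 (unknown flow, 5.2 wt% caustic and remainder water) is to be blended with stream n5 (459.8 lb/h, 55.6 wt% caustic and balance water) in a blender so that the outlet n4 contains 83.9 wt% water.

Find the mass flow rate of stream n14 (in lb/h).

1666 lb/h

Let n14 be the unknown flow. Total out = 459.8 + n14.
water balance: 204.15 + 0.948·n14 = 0.839·(459.8 + n14)
(0.948 − 0.839)·n14 = 0.839×459.8 − 204.15 = 181.62
n14 = 181.62 / 0.109 = 1666.2 lb/h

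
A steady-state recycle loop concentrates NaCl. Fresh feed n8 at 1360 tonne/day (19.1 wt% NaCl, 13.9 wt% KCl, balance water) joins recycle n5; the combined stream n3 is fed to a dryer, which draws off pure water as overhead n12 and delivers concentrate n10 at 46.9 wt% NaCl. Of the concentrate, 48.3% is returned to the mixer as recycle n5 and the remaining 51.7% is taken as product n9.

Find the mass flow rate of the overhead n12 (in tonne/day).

806.1 tonne/day

Overall NaCl balance (none leaves overhead): NaCl in fresh feed = NaCl in product, i.e. 1360×0.191 = (1−0.483)·n10·0.469.
n10 = 259.76/(0.469×0.517) = 1071.3 tonne/day.
Recycle n5 = 0.483×1071.3 = 517.44 tonne/day.
Combined feed n3 = 1360 + 517.44 = 1877.4 tonne/day.
Overhead n12 = n3 − n10 = 1877.4 − 1071.3 = 806.14 tonne/day.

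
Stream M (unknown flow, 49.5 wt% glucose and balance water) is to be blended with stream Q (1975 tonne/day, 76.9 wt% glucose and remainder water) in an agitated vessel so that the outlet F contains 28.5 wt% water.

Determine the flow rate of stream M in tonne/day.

484.8 tonne/day

Let M be the unknown flow. Total out = 1975 + M.
water balance: 456.23 + 0.505·M = 0.285·(1975 + M)
(0.505 − 0.285)·M = 0.285×1975 − 456.23 = 106.65
M = 106.65 / 0.220 = 484.77 tonne/day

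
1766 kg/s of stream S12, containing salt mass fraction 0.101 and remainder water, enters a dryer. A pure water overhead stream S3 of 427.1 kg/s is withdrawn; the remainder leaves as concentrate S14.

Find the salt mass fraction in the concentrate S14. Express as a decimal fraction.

0.133

salt is not removed: 1766×0.101 = 178.37 kg/s of salt enters S14.
Concentrate = 1766 − 427.1 = 1338.9 kg/s.
Mass fraction = 178.37/1338.9 = 0.133.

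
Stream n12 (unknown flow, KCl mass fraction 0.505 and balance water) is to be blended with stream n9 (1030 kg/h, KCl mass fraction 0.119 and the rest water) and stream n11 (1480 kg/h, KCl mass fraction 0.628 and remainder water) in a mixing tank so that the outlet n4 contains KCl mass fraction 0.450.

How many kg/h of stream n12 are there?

Let n12 be the unknown flow. Total out = 2510 + n12.
KCl balance: 1052 + 0.505·n12 = 0.450·(2510 + n12)
(0.505 − 0.450)·n12 = 0.450×2510 − 1052 = 77.49
n12 = 77.49 / 0.055 = 1408.9 kg/h

1409 kg/h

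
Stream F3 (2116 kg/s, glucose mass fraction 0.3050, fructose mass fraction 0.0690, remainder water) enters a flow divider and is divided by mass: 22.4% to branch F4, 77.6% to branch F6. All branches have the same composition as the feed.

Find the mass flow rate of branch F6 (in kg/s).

1642 kg/s

Branch F6 flow = 0.776×2116 = 1642 kg/s.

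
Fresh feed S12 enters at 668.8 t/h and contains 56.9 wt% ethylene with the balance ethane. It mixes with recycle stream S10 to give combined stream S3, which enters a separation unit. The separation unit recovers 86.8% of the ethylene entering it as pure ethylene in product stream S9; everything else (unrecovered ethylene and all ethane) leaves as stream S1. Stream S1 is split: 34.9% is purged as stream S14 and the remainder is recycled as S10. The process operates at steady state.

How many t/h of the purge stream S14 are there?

307.4 t/h

ethane enters only via S12 and leaves only via the purge: 668.8×0.431 = 0.349×(ethane in S1), and the separation unit passes all ethane, so ethane in S3 = ethane in S1 = 825.94 t/h.
ethylene in S3: m_A = 668.8×0.569 + (1−0.349)·(1−0.868)·m_A, so m_A = 380.55/0.9141 = 416.32 t/h.
S1 = (1−0.868)×416.32 + 825.94 = 880.89 t/h.
Purge S14 = 0.349×880.89 = 307.43 t/h.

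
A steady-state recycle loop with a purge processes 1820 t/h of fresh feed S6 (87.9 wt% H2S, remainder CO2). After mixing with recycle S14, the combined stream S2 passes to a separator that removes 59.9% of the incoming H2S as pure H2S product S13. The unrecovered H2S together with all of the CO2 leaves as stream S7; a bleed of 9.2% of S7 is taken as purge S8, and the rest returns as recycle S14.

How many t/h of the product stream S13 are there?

1507 t/h

H2S in S2: m_A = 1820×0.879 + (1−0.092)·(1−0.599)·m_A, so m_A = 1599.8/0.6359 = 2515.8 t/h.
Product S13 = 0.599×2515.8 = 1507 t/h.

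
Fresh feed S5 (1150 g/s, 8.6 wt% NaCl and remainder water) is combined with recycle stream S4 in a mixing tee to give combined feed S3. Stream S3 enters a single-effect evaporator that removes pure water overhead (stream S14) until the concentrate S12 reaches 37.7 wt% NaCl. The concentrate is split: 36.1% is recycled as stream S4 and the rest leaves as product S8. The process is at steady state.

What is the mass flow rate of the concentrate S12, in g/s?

410.5 g/s

Overall NaCl balance (none leaves overhead): NaCl in fresh feed = NaCl in product, i.e. 1150×0.086 = (1−0.361)·S12·0.377.
S12 = 98.9/(0.377×0.639) = 410.54 g/s.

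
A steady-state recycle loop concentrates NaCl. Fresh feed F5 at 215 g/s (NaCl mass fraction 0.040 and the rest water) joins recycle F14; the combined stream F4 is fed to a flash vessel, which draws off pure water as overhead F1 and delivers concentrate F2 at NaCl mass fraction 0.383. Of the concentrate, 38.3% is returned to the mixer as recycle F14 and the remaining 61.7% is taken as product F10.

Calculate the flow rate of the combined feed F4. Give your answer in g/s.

228.9 g/s

Overall NaCl balance (none leaves overhead): NaCl in fresh feed = NaCl in product, i.e. 215×0.040 = (1−0.383)·F2·0.383.
F2 = 8.6/(0.383×0.617) = 36.393 g/s.
Recycle F14 = 0.383×36.393 = 13.938 g/s.
Combined feed F4 = 215 + 13.938 = 228.94 g/s.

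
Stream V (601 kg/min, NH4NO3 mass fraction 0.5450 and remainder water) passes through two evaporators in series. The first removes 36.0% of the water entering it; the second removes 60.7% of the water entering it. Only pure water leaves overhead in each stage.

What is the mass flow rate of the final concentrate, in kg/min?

water in feed = 601×0.455 = 273.45 kg/min.
After stage 1: water left = (1−0.360)×273.45 = 175.01; stream total = 502.56 kg/min.
After stage 2: water left = (1−0.607)×175.01 = 68.779; final concentrate = 396.32 kg/min.

396.3 kg/min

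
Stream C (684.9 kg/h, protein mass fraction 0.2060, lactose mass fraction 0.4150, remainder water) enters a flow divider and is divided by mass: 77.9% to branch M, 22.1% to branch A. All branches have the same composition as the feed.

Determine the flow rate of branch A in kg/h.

Branch A flow = 0.221×684.9 = 151.36 kg/h.

151.4 kg/h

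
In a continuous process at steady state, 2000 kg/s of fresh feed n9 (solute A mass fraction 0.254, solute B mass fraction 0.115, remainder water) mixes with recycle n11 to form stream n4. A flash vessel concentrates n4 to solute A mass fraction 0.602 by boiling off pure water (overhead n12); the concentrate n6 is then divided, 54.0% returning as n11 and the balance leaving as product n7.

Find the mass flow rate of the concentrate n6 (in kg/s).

1834 kg/s

Overall solute A balance (none leaves overhead): solute A in fresh feed = solute A in product, i.e. 2000×0.254 = (1−0.540)·n6·0.602.
n6 = 508/(0.602×0.460) = 1834.5 kg/s.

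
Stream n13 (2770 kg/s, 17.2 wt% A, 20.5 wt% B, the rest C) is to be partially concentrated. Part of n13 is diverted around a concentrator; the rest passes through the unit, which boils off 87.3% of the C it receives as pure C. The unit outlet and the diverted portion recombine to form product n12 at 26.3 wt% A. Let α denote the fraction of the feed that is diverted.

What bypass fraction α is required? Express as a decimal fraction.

0.364

All 2770×0.172 = 476.44 kg/s of A reaches n12, so n12 = 476.44/0.263 = 1811.6 kg/s and vapour = 958.44 kg/s.
The evaporator receives (1−α)·2770 of feed at 0.623 C and removes 0.873 of that C:
0.873×0.623×(1−α)×2770 = 958.44
(1−α) = 958.44/1506.5 = 0.6362;  α = 0.3638.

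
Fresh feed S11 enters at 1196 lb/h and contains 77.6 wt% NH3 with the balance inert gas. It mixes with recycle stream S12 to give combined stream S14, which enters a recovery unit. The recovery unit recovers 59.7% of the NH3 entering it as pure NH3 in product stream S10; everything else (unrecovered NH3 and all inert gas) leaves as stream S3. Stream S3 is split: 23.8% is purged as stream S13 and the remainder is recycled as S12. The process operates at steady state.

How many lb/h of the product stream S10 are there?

799.6 lb/h

NH3 in S14: m_A = 1196×0.776 + (1−0.238)·(1−0.597)·m_A, so m_A = 928.1/0.6929 = 1339.4 lb/h.
Product S10 = 0.597×1339.4 = 799.63 lb/h.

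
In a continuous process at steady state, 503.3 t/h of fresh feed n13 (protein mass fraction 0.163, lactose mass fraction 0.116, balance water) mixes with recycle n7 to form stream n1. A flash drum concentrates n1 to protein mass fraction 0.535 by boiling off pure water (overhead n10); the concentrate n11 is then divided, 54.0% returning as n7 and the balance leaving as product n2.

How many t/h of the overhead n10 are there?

Overall protein balance (none leaves overhead): protein in fresh feed = protein in product, i.e. 503.3×0.163 = (1−0.540)·n11·0.535.
n11 = 82.038/(0.535×0.460) = 333.35 t/h.
Recycle n7 = 0.540×333.35 = 180.01 t/h.
Combined feed n1 = 503.3 + 180.01 = 683.31 t/h.
Overhead n10 = n1 − n11 = 683.31 − 333.35 = 349.96 t/h.

350 t/h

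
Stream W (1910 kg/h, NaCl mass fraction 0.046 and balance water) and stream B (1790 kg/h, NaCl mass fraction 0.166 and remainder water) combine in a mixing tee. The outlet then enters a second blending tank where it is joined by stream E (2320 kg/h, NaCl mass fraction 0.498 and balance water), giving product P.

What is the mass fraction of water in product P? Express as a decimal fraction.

0.744

Overall, product flow = 6020 kg/h.
water in = 1910×0.954 + 1790×0.834 + 2320×0.502 = 4479.6 kg/h.
water fraction in P = 0.744.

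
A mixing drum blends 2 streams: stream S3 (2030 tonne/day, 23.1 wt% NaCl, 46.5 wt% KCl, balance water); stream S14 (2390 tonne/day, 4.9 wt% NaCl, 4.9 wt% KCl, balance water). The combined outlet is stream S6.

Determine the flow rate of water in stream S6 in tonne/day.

2773 tonne/day

water out = water in = 2030×0.304 + 2390×0.902 = 2772.9 tonne/day.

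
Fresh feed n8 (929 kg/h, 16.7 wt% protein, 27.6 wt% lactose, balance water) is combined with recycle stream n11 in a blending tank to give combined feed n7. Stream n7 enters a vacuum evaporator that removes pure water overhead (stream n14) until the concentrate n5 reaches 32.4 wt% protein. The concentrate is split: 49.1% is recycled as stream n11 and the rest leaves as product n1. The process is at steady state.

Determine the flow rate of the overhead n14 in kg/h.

Overall protein balance (none leaves overhead): protein in fresh feed = protein in product, i.e. 929×0.167 = (1−0.491)·n5·0.324.
n5 = 155.14/(0.324×0.509) = 940.74 kg/h.
Recycle n11 = 0.491×940.74 = 461.9 kg/h.
Combined feed n7 = 929 + 461.9 = 1390.9 kg/h.
Overhead n14 = n7 − n5 = 1390.9 − 940.74 = 450.16 kg/h.

450.2 kg/h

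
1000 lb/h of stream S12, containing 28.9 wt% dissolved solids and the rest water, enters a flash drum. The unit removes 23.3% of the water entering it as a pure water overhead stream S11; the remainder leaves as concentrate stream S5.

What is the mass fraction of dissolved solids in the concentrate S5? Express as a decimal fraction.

0.3464

dissolved solids is not removed: 1000×0.289 = 289 lb/h of dissolved solids enters S5.
water entering = 1000×0.711 = 711 lb/h; overhead removed = 0.233×711 = 165.66 lb/h.
Concentrate = 1000 − 165.66 = 834.34 lb/h.
Mass fraction = 289/834.34 = 0.3464.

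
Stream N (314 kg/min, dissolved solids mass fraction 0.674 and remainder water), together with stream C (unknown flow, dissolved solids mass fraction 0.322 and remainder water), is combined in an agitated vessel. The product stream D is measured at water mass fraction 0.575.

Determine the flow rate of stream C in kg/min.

759.1 kg/min

Let C be the unknown flow. Total out = 314 + C.
water balance: 102.36 + 0.678·C = 0.575·(314 + C)
(0.678 − 0.575)·C = 0.575×314 − 102.36 = 78.186
C = 78.186 / 0.103 = 759.09 kg/min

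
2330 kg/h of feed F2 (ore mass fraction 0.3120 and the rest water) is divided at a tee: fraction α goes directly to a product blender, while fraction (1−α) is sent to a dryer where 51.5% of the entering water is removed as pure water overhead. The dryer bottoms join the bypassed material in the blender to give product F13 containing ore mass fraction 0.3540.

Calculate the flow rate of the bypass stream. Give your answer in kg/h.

1550 kg/h

All 2330×0.312 = 726.96 kg/h of ore reaches F13, so F13 = 726.96/0.354 = 2053.6 kg/h and vapour = 276.44 kg/h.
The evaporator receives (1−α)·2330 of feed at 0.688 water and removes 0.515 of that water:
0.515×0.688×(1−α)×2330 = 276.44
(1−α) = 276.44/825.57 = 0.3349;  α = 0.6651.
Bypass flow = 0.6651×2330 = 1549.8 kg/h.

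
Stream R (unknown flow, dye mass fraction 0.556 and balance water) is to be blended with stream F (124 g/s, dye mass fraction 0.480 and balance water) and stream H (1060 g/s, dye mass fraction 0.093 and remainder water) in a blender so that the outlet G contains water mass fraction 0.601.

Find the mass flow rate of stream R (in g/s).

2002 g/s

Let R be the unknown flow. Total out = 1184 + R.
water balance: 1025.9 + 0.444·R = 0.601·(1184 + R)
(0.444 − 0.601)·R = 0.601×1184 − 1025.9 = -314.32
R = -314.32 / -0.157 = 2002 g/s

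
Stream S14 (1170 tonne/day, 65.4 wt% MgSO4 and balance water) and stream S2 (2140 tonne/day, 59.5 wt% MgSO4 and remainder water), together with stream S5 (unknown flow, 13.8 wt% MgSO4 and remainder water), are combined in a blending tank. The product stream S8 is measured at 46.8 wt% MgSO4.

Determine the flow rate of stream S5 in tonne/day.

1483 tonne/day

Let S5 be the unknown flow. Total out = 3310 + S5.
MgSO4 balance: 2038.5 + 0.138·S5 = 0.468·(3310 + S5)
(0.138 − 0.468)·S5 = 0.468×3310 − 2038.5 = -489.4
S5 = -489.4 / -0.330 = 1483 tonne/day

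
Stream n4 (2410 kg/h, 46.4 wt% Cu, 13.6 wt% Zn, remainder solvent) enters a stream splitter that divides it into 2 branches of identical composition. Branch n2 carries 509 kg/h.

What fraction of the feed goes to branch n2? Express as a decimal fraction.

Fraction to n2 = 509/2410 = 0.2112.

0.211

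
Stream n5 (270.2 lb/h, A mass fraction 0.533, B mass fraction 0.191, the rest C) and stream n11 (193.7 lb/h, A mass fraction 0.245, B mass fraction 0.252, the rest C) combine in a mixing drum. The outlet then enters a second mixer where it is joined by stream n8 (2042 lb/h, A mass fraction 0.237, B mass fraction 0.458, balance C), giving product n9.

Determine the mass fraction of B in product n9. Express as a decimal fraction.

Overall, product flow = 2505.9 lb/h.
B in = 270.2×0.191 + 193.7×0.252 + 2042×0.458 = 1035.7 lb/h.
B fraction in n9 = 0.413.

0.413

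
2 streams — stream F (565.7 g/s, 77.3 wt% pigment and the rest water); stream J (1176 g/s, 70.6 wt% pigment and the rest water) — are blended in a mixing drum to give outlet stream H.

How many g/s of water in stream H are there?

water out = water in = 565.7×0.227 + 1176×0.294 = 474.16 g/s.

474.2 g/s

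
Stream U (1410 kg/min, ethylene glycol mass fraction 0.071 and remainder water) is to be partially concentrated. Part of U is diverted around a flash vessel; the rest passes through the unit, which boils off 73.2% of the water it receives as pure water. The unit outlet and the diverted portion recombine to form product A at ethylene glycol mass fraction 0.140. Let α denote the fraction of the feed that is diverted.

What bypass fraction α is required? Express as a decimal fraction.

All 1410×0.071 = 100.11 kg/min of ethylene glycol reaches A, so A = 100.11/0.140 = 715.07 kg/min and vapour = 694.93 kg/min.
The evaporator receives (1−α)·1410 of feed at 0.929 water and removes 0.732 of that water:
0.732×0.929×(1−α)×1410 = 694.93
(1−α) = 694.93/958.84 = 0.7248;  α = 0.2752.

0.275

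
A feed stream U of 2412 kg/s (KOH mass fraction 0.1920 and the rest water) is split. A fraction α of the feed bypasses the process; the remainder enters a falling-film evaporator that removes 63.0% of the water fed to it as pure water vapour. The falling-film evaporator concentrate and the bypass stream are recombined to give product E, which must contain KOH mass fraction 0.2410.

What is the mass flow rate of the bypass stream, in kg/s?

1449 kg/s

All 2412×0.192 = 463.1 kg/s of KOH reaches E, so E = 463.1/0.241 = 1921.6 kg/s and vapour = 490.41 kg/s.
The evaporator receives (1−α)·2412 of feed at 0.808 water and removes 0.630 of that water:
0.630×0.808×(1−α)×2412 = 490.41
(1−α) = 490.41/1227.8 = 0.3994;  α = 0.6006.
Bypass flow = 0.6006×2412 = 1448.6 kg/s.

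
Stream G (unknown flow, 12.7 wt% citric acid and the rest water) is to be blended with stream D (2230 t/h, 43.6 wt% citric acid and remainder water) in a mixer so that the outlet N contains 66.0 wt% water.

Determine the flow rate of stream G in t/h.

Let G be the unknown flow. Total out = 2230 + G.
water balance: 1257.7 + 0.873·G = 0.660·(2230 + G)
(0.873 − 0.660)·G = 0.660×2230 − 1257.7 = 214.08
G = 214.08 / 0.213 = 1005.1 t/h

1005 t/h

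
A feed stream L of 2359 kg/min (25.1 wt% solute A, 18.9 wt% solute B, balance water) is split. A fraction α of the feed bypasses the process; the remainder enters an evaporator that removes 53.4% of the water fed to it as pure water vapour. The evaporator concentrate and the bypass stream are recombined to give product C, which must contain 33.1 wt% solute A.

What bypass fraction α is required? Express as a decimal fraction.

All 2359×0.251 = 592.11 kg/min of solute A reaches C, so C = 592.11/0.331 = 1788.8 kg/min and vapour = 570.15 kg/min.
The evaporator receives (1−α)·2359 of feed at 0.560 water and removes 0.534 of that water:
0.534×0.560×(1−α)×2359 = 570.15
(1−α) = 570.15/705.44 = 0.8082;  α = 0.1918.

0.192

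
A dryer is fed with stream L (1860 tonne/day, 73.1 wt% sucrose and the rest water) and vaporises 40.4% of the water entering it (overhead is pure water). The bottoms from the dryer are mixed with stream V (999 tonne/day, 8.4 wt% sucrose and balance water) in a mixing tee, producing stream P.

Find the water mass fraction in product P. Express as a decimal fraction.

Vapour removed = 0.404×0.269×1860 = 202.14 tonne/day; concentrate = 1657.9 tonne/day.
water reaching the mixer = 298.2 (from concentrate) + 999×0.916 = 1213.3 tonne/day.
Product flow = 1657.9 + 999 = 2656.9 tonne/day; water fraction = 0.4567.

0.4567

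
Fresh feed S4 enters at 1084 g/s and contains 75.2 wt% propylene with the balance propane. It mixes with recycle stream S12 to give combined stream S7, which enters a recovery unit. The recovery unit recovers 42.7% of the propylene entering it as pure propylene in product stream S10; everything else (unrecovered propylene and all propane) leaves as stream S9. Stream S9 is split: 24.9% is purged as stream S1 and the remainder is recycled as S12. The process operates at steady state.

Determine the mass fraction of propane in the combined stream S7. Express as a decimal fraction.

propane enters only via S4 and leaves only via the purge: 1084×0.248 = 0.249×(propane in S9), and the recovery unit passes all propane, so propane in S7 = propane in S9 = 1079.6 g/s.
propylene in S7: m_A = 1084×0.752 + (1−0.249)·(1−0.427)·m_A, so m_A = 815.17/0.5697 = 1430.9 g/s.
S7 = 1430.9 + 1079.6 = 2510.6 g/s.
propane fraction in S7 = 1079.6/2510.6 = 0.430.

0.430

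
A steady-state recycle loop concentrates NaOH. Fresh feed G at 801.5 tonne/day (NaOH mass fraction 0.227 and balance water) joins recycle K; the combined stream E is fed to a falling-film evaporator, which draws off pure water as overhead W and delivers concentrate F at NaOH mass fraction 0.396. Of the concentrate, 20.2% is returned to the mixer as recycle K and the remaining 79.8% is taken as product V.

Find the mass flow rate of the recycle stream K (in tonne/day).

116.3 tonne/day

Overall NaOH balance (none leaves overhead): NaOH in fresh feed = NaOH in product, i.e. 801.5×0.227 = (1−0.202)·F·0.396.
F = 181.94/(0.396×0.798) = 575.75 tonne/day.
Recycle K = 0.202×575.75 = 116.3 tonne/day.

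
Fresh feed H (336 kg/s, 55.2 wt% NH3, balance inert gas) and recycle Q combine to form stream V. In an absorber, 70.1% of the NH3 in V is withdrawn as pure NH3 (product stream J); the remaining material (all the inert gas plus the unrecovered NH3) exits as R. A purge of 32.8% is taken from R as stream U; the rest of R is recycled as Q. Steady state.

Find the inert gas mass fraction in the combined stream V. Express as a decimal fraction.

0.664

inert gas enters only via H and leaves only via the purge: 336×0.448 = 0.328×(inert gas in R), and the absorber passes all inert gas, so inert gas in V = inert gas in R = 458.93 kg/s.
NH3 in V: m_A = 336×0.552 + (1−0.328)·(1−0.701)·m_A, so m_A = 185.47/0.7991 = 232.11 kg/s.
V = 232.11 + 458.93 = 691.04 kg/s.
inert gas fraction in V = 458.93/691.04 = 0.664.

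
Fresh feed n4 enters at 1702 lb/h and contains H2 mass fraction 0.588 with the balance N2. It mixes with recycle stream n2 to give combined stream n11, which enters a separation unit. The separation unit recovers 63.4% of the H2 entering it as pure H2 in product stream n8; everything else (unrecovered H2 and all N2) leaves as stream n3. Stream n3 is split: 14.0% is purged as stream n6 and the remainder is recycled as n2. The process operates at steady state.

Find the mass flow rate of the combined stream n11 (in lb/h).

6469 lb/h

N2 enters only via n4 and leaves only via the purge: 1702×0.412 = 0.140×(N2 in n3), and the separation unit passes all N2, so N2 in n11 = N2 in n3 = 5008.7 lb/h.
H2 in n11: m_A = 1702×0.588 + (1−0.140)·(1−0.634)·m_A, so m_A = 1000.8/0.6852 = 1460.5 lb/h.
n11 = 1460.5 + 5008.7 = 6469.2 lb/h.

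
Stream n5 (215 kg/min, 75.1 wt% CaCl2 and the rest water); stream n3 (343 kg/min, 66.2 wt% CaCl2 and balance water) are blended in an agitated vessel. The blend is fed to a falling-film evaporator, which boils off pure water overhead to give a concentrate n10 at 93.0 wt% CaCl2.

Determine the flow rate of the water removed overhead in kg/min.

CaCl2 entering = 215×0.751 + 343×0.662 = 388.53 kg/min.
All CaCl2 reports to n10, so n10 = 388.53/0.930 = 417.78 kg/min.
Total feed = 558 kg/min; overhead = 558 − 417.78 = 140.22 kg/min.

140.2 kg/min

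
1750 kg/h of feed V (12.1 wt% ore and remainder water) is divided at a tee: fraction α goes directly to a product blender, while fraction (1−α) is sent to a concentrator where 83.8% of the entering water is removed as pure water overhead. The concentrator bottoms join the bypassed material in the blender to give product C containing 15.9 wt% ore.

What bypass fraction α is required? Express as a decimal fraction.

0.676

All 1750×0.121 = 211.75 kg/h of ore reaches C, so C = 211.75/0.159 = 1331.8 kg/h and vapour = 418.24 kg/h.
The evaporator receives (1−α)·1750 of feed at 0.879 water and removes 0.838 of that water:
0.838×0.879×(1−α)×1750 = 418.24
(1−α) = 418.24/1289.1 = 0.3245;  α = 0.6755.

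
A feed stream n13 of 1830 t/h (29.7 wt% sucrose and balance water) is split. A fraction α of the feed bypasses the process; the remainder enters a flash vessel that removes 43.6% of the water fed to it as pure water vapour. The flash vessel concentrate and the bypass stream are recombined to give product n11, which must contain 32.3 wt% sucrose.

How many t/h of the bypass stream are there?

1349 t/h

All 1830×0.297 = 543.51 t/h of sucrose reaches n11, so n11 = 543.51/0.323 = 1682.7 t/h and vapour = 147.31 t/h.
The evaporator receives (1−α)·1830 of feed at 0.703 water and removes 0.436 of that water:
0.436×0.703×(1−α)×1830 = 147.31
(1−α) = 147.31/560.91 = 0.2626;  α = 0.7374.
Bypass flow = 0.7374×1830 = 1349.4 t/h.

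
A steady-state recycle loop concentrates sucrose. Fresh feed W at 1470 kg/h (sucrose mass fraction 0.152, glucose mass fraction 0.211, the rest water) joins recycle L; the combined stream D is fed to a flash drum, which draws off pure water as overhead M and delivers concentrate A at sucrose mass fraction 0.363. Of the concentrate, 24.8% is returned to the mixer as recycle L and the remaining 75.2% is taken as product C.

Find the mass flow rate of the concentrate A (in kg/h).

Overall sucrose balance (none leaves overhead): sucrose in fresh feed = sucrose in product, i.e. 1470×0.152 = (1−0.248)·A·0.363.
A = 223.44/(0.363×0.752) = 818.53 kg/h.

818.5 kg/h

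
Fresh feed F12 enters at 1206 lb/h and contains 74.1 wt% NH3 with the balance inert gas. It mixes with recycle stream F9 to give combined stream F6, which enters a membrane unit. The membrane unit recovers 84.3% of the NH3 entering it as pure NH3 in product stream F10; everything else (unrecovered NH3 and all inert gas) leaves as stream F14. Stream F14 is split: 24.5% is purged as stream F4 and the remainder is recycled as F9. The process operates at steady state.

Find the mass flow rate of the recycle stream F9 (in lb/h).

inert gas enters only via F12 and leaves only via the purge: 1206×0.259 = 0.245×(inert gas in F14), and the membrane unit passes all inert gas, so inert gas in F6 = inert gas in F14 = 1274.9 lb/h.
NH3 in F6: m_A = 1206×0.741 + (1−0.245)·(1−0.843)·m_A, so m_A = 893.65/0.8815 = 1013.8 lb/h.
F14 = (1−0.843)×1013.8 + 1274.9 = 1434.1 lb/h.
Recycle F9 = (1−0.245)×1434.1 = 1082.7 lb/h.

1083 lb/h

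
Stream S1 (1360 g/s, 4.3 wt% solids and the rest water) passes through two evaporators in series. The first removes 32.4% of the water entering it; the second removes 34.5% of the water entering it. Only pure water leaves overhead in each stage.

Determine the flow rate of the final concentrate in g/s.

water in feed = 1360×0.957 = 1301.5 g/s.
After stage 1: water left = (1−0.324)×1301.5 = 879.83; stream total = 938.31 g/s.
After stage 2: water left = (1−0.345)×879.83 = 576.29; final concentrate = 634.77 g/s.

634.8 g/s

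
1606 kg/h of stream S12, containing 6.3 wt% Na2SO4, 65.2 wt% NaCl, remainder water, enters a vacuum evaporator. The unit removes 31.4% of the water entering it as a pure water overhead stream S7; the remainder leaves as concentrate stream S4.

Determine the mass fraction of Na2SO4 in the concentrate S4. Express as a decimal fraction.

0.0692

Na2SO4 is not removed: 1606×0.063 = 101.18 kg/h of Na2SO4 enters S4.
water entering = 1606×0.285 = 457.71 kg/h; overhead removed = 0.314×457.71 = 143.72 kg/h.
Concentrate = 1606 − 143.72 = 1462.3 kg/h.
Mass fraction = 101.18/1462.3 = 0.0692.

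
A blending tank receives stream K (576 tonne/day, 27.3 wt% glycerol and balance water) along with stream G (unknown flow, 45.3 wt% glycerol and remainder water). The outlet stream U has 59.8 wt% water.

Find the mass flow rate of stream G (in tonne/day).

Let G be the unknown flow. Total out = 576 + G.
water balance: 418.75 + 0.547·G = 0.598·(576 + G)
(0.547 − 0.598)·G = 0.598×576 − 418.75 = -74.304
G = -74.304 / -0.051 = 1456.9 tonne/day

1457 tonne/day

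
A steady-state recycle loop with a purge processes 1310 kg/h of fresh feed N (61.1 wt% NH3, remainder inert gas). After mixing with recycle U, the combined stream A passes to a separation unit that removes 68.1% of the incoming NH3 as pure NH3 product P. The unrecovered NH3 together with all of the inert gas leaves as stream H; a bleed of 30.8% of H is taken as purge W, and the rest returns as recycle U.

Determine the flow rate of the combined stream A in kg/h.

inert gas enters only via N and leaves only via the purge: 1310×0.389 = 0.308×(inert gas in H), and the separation unit passes all inert gas, so inert gas in A = inert gas in H = 1654.5 kg/h.
NH3 in A: m_A = 1310×0.611 + (1−0.308)·(1−0.681)·m_A, so m_A = 800.41/0.7793 = 1027.2 kg/h.
A = 1027.2 + 1654.5 = 2681.7 kg/h.

2682 kg/h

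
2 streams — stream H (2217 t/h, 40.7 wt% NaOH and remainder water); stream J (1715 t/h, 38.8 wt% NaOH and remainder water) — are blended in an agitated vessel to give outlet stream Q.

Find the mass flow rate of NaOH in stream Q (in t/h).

NaOH out = NaOH in = 2217×0.407 + 1715×0.388 = 1567.7 t/h.

1568 t/h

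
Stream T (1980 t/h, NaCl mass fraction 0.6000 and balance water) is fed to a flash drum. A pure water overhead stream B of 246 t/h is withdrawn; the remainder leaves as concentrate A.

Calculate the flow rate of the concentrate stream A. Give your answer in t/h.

1734 t/h

Concentrate = 1980 − 246 = 1734 t/h.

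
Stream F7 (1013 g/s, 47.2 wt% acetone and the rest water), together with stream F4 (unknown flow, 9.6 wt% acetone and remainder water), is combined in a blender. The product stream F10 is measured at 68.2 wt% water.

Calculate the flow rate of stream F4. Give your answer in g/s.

702.7 g/s

Let F4 be the unknown flow. Total out = 1013 + F4.
water balance: 534.86 + 0.904·F4 = 0.682·(1013 + F4)
(0.904 − 0.682)·F4 = 0.682×1013 − 534.86 = 156
F4 = 156 / 0.222 = 702.71 g/s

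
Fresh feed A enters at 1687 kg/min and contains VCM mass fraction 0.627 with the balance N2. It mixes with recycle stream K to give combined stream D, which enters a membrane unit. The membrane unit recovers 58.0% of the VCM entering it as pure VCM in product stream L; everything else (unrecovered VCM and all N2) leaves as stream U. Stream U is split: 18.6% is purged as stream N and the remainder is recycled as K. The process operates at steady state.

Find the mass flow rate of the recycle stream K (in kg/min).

3303 kg/min

N2 enters only via A and leaves only via the purge: 1687×0.373 = 0.186×(N2 in U), and the membrane unit passes all N2, so N2 in D = N2 in U = 3383.1 kg/min.
VCM in D: m_A = 1687×0.627 + (1−0.186)·(1−0.580)·m_A, so m_A = 1057.7/0.6581 = 1607.2 kg/min.
U = (1−0.580)×1607.2 + 3383.1 = 4058.1 kg/min.
Recycle K = (1−0.186)×4058.1 = 3303.3 kg/min.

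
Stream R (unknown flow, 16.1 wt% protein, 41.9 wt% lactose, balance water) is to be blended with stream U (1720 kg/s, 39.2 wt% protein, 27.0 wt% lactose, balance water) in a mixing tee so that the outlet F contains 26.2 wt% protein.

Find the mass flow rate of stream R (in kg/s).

2214 kg/s

Let R be the unknown flow. Total out = 1720 + R.
protein balance: 674.24 + 0.161·R = 0.262·(1720 + R)
(0.161 − 0.262)·R = 0.262×1720 − 674.24 = -223.6
R = -223.6 / -0.101 = 2213.9 kg/s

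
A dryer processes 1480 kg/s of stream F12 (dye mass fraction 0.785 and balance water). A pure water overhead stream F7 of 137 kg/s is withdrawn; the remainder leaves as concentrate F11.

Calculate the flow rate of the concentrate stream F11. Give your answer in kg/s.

Concentrate = 1480 − 137 = 1343 kg/s.

1343 kg/s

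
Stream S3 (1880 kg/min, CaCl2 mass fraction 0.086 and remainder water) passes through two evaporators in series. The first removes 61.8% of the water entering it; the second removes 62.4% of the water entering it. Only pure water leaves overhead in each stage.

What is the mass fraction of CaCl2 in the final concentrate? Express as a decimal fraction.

0.396

water in feed = 1880×0.914 = 1718.3 kg/min.
After stage 1: water left = (1−0.618)×1718.3 = 656.4; stream total = 818.08 kg/min.
After stage 2: water left = (1−0.624)×656.4 = 246.81; final concentrate = 408.49 kg/min.
CaCl2 fraction = 161.68/408.49 = 0.396.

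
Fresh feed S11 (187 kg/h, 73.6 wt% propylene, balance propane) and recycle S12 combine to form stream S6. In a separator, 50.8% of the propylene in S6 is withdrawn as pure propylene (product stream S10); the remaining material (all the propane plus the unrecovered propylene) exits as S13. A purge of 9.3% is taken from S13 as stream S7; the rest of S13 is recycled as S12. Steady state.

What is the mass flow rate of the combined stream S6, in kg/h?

779.4 kg/h

propane enters only via S11 and leaves only via the purge: 187×0.264 = 0.093×(propane in S13), and the separator passes all propane, so propane in S6 = propane in S13 = 530.84 kg/h.
propylene in S6: m_A = 187×0.736 + (1−0.093)·(1−0.508)·m_A, so m_A = 137.63/0.5538 = 248.54 kg/h.
S6 = 248.54 + 530.84 = 779.38 kg/h.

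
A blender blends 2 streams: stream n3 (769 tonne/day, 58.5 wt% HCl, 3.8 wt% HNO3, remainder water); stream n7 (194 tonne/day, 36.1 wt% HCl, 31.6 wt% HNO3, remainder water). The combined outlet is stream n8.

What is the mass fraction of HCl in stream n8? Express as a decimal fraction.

Total flow out = 769 + 194 = 963 tonne/day.
HCl in = 769×0.585 + 194×0.361 = 519.9 tonne/day.
HCl mass fraction in n8 = 519.9/963 = 0.540.

0.540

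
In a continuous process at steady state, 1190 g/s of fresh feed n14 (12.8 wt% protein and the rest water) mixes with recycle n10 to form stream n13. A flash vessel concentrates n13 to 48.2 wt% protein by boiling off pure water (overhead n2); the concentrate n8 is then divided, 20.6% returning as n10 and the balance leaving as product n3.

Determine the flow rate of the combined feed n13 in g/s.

Overall protein balance (none leaves overhead): protein in fresh feed = protein in product, i.e. 1190×0.128 = (1−0.206)·n8·0.482.
n8 = 152.32/(0.482×0.794) = 398.01 g/s.
Recycle n10 = 0.206×398.01 = 81.989 g/s.
Combined feed n13 = 1190 + 81.989 = 1272 g/s.

1272 g/s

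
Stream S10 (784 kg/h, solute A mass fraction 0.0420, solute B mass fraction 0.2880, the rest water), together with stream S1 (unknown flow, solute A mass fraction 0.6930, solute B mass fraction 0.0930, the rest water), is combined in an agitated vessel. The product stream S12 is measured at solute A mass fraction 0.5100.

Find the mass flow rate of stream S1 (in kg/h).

2005 kg/h

Let S1 be the unknown flow. Total out = 784 + S1.
solute A balance: 32.928 + 0.693·S1 = 0.510·(784 + S1)
(0.693 − 0.510)·S1 = 0.510×784 − 32.928 = 366.91
S1 = 366.91 / 0.183 = 2005 kg/h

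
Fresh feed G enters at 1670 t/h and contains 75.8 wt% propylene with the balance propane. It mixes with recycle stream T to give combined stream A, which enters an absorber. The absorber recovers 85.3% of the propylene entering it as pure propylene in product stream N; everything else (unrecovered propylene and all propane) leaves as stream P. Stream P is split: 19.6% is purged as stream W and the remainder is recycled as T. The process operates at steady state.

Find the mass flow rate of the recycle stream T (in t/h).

propane enters only via G and leaves only via the purge: 1670×0.242 = 0.196×(propane in P), and the absorber passes all propane, so propane in A = propane in P = 2061.9 t/h.
propylene in A: m_A = 1670×0.758 + (1−0.196)·(1−0.853)·m_A, so m_A = 1265.9/0.8818 = 1435.5 t/h.
P = (1−0.853)×1435.5 + 2061.9 = 2273 t/h.
Recycle T = (1−0.196)×2273 = 1827.5 t/h.

1827 t/h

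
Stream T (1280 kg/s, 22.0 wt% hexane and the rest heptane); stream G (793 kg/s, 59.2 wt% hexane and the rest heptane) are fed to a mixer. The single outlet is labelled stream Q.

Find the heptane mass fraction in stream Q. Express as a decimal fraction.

0.638

Total flow out = 1280 + 793 = 2073 kg/s.
heptane in = 1280×0.780 + 793×0.408 = 1321.9 kg/s.
heptane mass fraction in Q = 1321.9/2073 = 0.638.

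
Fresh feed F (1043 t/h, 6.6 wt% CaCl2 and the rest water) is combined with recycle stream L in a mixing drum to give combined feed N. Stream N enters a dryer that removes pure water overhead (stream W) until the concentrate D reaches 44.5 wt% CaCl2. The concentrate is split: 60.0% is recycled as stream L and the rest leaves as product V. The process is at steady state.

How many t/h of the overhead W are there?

Overall CaCl2 balance (none leaves overhead): CaCl2 in fresh feed = CaCl2 in product, i.e. 1043×0.066 = (1−0.600)·D·0.445.
D = 68.838/(0.445×0.400) = 386.73 t/h.
Recycle L = 0.600×386.73 = 232.04 t/h.
Combined feed N = 1043 + 232.04 = 1275 t/h.
Overhead W = N − D = 1275 − 386.73 = 888.31 t/h.

888.3 t/h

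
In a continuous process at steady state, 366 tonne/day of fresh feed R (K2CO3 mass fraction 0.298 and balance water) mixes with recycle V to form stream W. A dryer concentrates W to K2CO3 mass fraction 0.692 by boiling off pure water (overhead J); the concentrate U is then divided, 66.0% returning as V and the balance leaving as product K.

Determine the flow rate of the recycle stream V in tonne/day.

Overall K2CO3 balance (none leaves overhead): K2CO3 in fresh feed = K2CO3 in product, i.e. 366×0.298 = (1−0.660)·U·0.692.
U = 109.07/(0.692×0.340) = 463.57 tonne/day.
Recycle V = 0.660×463.57 = 305.95 tonne/day.

306 tonne/day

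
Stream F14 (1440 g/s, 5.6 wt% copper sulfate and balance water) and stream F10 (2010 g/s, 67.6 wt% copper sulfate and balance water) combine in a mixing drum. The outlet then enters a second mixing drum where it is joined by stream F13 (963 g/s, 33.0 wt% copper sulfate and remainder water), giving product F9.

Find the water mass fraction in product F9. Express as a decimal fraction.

0.6018

Overall, product flow = 4413 g/s.
water in = 1440×0.944 + 2010×0.324 + 963×0.670 = 2655.8 g/s.
water fraction in F9 = 0.6018.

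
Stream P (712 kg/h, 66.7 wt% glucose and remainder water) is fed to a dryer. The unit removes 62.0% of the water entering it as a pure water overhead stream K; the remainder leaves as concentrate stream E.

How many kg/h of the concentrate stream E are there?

565 kg/h

water entering = 712×0.333 = 237.1 kg/h; overhead removed = 0.620×237.1 = 147 kg/h.
Concentrate = 712 − 147 = 565 kg/h.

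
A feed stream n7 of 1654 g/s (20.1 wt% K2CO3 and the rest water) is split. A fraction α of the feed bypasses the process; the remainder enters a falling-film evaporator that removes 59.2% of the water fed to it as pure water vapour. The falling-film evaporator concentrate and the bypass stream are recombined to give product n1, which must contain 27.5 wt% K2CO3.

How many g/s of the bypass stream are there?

713.1 g/s

All 1654×0.201 = 332.45 g/s of K2CO3 reaches n1, so n1 = 332.45/0.275 = 1208.9 g/s and vapour = 445.08 g/s.
The evaporator receives (1−α)·1654 of feed at 0.799 water and removes 0.592 of that water:
0.592×0.799×(1−α)×1654 = 445.08
(1−α) = 445.08/782.36 = 0.5689;  α = 0.4311.
Bypass flow = 0.4311×1654 = 713.05 g/s.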